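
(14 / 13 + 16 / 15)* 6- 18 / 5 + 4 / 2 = 11.26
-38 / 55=-0.69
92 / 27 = 3.41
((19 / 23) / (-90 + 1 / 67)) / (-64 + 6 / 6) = 1273 / 8736021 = 0.00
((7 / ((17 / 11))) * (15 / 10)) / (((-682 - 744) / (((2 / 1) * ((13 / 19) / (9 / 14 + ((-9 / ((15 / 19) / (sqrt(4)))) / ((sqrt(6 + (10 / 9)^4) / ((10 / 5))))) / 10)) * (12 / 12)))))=9826919375 / 5510555090871 + 2006550 * sqrt(49366) / 96676405103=0.01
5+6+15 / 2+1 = 39 / 2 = 19.50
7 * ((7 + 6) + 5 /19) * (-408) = -719712 /19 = -37879.58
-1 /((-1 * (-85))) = -1 /85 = -0.01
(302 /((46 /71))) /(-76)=-10721 /1748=-6.13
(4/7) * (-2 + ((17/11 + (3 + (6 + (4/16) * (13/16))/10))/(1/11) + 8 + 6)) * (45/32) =396423/7168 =55.30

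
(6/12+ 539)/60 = 1079/120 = 8.99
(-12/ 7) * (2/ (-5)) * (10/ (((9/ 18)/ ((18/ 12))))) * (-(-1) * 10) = 1440/ 7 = 205.71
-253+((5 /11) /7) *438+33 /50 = -862009 /3850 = -223.90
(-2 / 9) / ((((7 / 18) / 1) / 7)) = -4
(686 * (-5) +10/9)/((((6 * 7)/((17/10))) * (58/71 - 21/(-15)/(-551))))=-5130914755/30106377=-170.43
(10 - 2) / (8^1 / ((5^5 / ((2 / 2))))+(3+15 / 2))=50000 / 65641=0.76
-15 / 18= -5 / 6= -0.83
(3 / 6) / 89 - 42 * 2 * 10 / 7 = -21359 / 178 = -119.99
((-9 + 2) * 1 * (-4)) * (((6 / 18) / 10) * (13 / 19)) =182 / 285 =0.64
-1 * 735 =-735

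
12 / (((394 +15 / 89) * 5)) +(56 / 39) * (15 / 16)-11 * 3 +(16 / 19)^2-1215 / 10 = -125483759191 / 823175665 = -152.44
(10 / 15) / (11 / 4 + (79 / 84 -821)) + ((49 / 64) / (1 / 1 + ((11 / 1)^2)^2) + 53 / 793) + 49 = 49.07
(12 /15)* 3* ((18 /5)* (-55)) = -2376 /5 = -475.20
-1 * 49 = -49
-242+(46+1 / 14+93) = -1441 / 14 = -102.93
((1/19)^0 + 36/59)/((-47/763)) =-26.14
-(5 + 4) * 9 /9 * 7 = -63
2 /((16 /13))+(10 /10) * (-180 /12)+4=-75 /8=-9.38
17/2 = 8.50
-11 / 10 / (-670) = 11 / 6700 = 0.00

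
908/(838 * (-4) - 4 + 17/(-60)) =-54480/201377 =-0.27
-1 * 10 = -10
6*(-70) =-420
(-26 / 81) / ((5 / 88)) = -2288 / 405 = -5.65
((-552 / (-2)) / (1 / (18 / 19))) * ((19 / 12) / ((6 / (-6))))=-414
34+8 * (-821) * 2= -13102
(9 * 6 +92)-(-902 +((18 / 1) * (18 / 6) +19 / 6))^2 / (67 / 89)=-2286481577 / 2412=-947960.85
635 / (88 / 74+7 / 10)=234950 / 699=336.12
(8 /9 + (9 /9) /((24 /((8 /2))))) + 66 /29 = 1739 /522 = 3.33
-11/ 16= -0.69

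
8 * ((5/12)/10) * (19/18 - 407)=-7307/54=-135.31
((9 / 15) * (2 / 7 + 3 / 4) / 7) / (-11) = -87 / 10780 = -0.01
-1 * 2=-2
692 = 692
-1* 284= -284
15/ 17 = 0.88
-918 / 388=-459 / 194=-2.37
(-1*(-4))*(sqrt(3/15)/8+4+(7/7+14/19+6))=sqrt(5)/10+892/19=47.17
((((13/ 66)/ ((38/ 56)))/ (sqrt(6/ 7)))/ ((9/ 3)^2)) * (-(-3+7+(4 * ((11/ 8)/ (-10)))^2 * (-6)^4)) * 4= -3603964 * sqrt(42)/ 423225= -55.19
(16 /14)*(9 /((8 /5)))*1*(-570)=-25650 /7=-3664.29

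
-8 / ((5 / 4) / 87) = -2784 / 5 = -556.80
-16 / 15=-1.07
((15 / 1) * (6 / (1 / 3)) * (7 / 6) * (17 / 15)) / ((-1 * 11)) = -357 / 11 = -32.45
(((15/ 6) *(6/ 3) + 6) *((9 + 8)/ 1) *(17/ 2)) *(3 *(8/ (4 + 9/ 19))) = 42636/ 5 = 8527.20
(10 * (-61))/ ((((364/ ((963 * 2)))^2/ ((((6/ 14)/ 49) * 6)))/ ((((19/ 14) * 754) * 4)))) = -5610563902620/ 1529437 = -3668385.10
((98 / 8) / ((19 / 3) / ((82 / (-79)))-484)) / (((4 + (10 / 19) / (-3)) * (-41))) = 8379 / 52566340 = 0.00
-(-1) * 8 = 8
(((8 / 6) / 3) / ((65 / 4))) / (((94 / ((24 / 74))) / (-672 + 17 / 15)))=-322016 / 5086575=-0.06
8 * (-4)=-32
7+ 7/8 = 63/8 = 7.88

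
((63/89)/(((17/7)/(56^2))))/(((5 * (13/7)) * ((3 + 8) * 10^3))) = 1210104/135224375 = 0.01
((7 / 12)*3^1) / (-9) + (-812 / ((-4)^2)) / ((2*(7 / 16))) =-58.19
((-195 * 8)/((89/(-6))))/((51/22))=68640/1513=45.37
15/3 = 5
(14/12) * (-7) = -49/6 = -8.17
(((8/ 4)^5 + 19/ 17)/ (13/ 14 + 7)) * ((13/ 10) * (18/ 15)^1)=102466/ 15725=6.52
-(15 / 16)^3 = -3375 / 4096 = -0.82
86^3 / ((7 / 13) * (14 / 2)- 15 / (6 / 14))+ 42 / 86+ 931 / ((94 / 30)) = -8233448798 / 410263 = -20068.71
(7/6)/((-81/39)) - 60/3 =-20.56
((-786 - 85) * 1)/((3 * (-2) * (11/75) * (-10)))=-4355/44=-98.98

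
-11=-11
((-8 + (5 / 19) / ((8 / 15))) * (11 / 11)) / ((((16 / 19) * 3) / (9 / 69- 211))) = 2766925 / 4416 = 626.57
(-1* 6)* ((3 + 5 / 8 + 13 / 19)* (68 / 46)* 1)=-33405 / 874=-38.22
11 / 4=2.75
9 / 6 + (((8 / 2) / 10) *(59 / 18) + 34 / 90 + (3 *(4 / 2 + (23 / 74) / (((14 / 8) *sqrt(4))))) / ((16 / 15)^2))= 25947499 / 2983680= 8.70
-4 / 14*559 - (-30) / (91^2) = -1322564 / 8281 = -159.71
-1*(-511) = 511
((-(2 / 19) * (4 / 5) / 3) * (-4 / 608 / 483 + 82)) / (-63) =6020111 / 164773035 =0.04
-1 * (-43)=43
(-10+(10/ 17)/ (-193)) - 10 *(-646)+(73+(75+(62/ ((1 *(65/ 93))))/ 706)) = 496723461583/ 75282545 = 6598.12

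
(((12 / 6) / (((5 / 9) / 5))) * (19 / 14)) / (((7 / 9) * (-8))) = -3.93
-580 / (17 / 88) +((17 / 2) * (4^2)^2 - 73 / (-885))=-12431239 / 15045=-826.27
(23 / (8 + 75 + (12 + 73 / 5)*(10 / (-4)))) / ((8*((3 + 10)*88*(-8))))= -23 / 1208064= -0.00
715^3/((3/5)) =1827629375/3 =609209791.67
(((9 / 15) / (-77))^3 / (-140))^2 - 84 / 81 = -1787221909263174980317 / 1723392555360918750000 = -1.04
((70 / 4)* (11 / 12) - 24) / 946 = -191 / 22704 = -0.01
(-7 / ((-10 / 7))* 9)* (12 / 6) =441 / 5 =88.20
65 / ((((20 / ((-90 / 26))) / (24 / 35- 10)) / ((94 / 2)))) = 4924.93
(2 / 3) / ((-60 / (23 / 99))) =-23 / 8910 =-0.00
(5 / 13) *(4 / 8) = 5 / 26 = 0.19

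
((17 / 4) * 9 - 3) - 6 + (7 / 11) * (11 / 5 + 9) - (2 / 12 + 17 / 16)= 92791 / 2640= 35.15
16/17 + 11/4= 251/68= 3.69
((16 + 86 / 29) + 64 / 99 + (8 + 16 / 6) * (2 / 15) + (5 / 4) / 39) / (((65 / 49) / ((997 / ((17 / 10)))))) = 768219140801 / 82483830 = 9313.57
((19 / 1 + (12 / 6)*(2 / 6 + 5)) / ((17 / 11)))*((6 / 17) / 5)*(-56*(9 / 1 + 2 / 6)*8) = -24561152 / 4335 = -5665.78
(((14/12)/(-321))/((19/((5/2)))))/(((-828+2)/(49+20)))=115/2878728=0.00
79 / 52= 1.52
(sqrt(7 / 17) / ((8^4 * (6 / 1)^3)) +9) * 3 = sqrt(119) / 5013504 +27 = 27.00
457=457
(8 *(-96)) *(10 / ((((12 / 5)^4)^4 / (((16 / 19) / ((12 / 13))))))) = -0.01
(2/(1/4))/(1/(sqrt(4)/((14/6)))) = 48/7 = 6.86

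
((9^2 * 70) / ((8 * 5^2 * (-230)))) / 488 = -567 / 2244800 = -0.00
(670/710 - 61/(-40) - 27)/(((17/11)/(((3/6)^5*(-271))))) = 207683289/1544960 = 134.43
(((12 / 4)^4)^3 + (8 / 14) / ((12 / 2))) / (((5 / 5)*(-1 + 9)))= 11160263 / 168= 66430.14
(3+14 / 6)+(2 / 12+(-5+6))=13 / 2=6.50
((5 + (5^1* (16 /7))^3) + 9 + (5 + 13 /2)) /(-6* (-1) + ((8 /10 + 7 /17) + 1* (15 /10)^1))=174.27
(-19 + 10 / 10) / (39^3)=-2 / 6591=-0.00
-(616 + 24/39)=-8016/13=-616.62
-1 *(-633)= 633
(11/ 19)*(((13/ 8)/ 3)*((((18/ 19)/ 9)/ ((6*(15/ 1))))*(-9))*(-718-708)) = 4.71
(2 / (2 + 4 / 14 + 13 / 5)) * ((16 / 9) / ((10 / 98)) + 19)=22946 / 1539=14.91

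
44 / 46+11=275 / 23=11.96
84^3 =592704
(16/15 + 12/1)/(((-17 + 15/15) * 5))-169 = -50749/300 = -169.16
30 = 30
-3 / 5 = -0.60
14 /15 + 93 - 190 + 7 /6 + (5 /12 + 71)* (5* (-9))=-3308.65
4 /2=2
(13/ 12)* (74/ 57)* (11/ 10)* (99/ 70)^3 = 570428001/ 130340000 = 4.38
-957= -957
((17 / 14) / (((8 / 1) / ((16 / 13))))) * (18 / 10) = 153 / 455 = 0.34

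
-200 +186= -14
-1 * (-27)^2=-729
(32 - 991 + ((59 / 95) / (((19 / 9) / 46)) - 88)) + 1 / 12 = -22383103 / 21660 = -1033.38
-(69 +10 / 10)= -70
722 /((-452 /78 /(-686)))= 9658194 /113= 85470.74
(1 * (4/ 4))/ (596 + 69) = 1/ 665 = 0.00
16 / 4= 4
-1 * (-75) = 75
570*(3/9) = 190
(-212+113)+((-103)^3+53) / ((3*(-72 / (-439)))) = -239852635 / 108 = -2220857.73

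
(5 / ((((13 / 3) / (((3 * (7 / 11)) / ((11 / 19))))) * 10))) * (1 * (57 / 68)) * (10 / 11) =341145 / 1176604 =0.29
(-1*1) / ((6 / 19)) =-19 / 6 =-3.17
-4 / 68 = -1 / 17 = -0.06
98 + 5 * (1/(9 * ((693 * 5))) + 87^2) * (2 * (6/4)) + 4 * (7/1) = 236301220/2079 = 113661.00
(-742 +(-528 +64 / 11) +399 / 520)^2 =52225640946361 / 32718400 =1596216.23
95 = 95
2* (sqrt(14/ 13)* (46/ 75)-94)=-188 + 92* sqrt(182)/ 975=-186.73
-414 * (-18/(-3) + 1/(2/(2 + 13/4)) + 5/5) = -15939/4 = -3984.75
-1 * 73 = -73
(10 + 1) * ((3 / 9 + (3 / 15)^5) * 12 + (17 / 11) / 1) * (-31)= -5913467 / 3125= -1892.31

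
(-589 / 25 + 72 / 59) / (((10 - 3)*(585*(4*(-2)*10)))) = 0.00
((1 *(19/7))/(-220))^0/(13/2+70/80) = 8/59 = 0.14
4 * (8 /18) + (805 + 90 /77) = 559907 /693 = 807.95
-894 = -894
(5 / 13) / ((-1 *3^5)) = -5 / 3159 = -0.00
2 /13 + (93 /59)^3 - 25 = -55880776 /2669927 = -20.93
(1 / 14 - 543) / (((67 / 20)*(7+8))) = -15202 / 1407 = -10.80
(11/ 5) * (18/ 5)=198/ 25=7.92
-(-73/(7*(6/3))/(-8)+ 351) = -39385/112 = -351.65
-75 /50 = -3 /2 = -1.50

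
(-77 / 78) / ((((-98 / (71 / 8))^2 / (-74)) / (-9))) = -6155061 / 1141504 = -5.39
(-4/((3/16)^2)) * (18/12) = -512/3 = -170.67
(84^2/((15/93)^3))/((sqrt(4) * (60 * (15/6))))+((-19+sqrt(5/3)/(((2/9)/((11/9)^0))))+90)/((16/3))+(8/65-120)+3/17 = 5500.18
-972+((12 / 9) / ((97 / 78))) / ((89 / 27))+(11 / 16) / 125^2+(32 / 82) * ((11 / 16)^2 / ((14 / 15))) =-971.48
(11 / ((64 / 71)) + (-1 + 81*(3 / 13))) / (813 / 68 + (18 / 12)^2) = 140947 / 66976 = 2.10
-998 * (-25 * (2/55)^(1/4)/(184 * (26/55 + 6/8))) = 12475 * 2^(1/4) * 55^(3/4)/6187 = 48.43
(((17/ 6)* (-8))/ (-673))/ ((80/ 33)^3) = 0.00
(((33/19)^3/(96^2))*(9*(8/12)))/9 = 1331/3511808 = 0.00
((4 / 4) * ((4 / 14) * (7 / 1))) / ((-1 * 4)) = -1 / 2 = -0.50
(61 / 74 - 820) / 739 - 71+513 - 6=23782477 / 54686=434.89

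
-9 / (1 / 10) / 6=-15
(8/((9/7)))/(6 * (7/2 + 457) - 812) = 56/17559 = 0.00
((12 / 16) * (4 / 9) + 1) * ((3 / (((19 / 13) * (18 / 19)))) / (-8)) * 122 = -793 / 18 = -44.06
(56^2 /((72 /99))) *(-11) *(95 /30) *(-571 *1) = 257294884 /3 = 85764961.33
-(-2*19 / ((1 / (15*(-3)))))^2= -2924100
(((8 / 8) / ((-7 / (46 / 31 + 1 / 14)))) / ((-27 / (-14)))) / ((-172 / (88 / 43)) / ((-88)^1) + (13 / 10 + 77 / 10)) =-48400 / 4182241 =-0.01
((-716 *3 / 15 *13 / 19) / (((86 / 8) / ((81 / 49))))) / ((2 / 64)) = -96505344 / 200165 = -482.13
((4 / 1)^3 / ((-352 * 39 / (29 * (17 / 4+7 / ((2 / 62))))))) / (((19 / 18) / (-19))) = 76995 / 143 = 538.43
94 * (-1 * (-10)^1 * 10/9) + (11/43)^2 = 1044.51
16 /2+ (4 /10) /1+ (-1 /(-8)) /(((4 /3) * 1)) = 1359 /160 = 8.49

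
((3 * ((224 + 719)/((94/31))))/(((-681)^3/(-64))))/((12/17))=3975688/14843598327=0.00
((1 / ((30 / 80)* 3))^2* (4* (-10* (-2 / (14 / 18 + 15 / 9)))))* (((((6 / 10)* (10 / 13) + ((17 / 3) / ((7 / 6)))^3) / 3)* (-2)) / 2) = -1313305600 / 1324323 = -991.68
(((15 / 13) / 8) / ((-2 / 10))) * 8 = -75 / 13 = -5.77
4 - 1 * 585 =-581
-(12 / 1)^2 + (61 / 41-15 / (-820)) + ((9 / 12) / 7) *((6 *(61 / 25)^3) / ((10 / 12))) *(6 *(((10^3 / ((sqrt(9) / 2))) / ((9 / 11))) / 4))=9725130001 / 717500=13554.19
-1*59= -59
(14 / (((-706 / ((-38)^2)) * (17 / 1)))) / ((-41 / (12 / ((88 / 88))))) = 121296 / 246041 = 0.49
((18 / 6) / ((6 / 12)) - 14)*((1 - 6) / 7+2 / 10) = 144 / 35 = 4.11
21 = 21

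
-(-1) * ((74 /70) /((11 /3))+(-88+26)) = -23759 /385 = -61.71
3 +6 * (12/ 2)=39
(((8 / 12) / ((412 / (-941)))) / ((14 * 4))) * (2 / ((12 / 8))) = -0.04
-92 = -92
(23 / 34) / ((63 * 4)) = 23 / 8568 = 0.00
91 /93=0.98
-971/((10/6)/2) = -1165.20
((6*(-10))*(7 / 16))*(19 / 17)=-1995 / 68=-29.34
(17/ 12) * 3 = 17/ 4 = 4.25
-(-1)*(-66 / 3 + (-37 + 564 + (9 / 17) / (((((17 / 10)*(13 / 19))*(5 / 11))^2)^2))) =20753786852969 / 40552535777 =511.78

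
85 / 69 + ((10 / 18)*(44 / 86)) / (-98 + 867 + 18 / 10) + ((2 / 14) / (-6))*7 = 36554351 / 34304454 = 1.07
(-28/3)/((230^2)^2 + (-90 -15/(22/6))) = -308/92347526895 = -0.00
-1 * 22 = -22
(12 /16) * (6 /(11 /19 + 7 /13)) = 741 /184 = 4.03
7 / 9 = 0.78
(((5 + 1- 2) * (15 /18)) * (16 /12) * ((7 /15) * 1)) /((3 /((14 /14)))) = 56 /81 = 0.69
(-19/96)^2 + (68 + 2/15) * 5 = 3139945/9216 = 340.71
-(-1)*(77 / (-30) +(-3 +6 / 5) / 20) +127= 37303 / 300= 124.34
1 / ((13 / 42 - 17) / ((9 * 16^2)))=-96768 / 701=-138.04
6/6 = 1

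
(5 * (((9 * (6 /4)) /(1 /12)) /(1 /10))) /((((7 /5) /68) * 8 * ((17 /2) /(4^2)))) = 648000 /7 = 92571.43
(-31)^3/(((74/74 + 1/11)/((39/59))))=-4260113/236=-18051.33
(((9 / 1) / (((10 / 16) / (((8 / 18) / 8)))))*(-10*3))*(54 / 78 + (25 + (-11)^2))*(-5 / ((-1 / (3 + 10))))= -228840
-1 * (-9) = 9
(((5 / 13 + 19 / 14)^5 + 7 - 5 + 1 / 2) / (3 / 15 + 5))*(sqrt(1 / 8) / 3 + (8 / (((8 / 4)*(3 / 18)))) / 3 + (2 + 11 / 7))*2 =18501520587185*sqrt(2) / 31151684683392 + 1498623167561985 / 18171816065312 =83.31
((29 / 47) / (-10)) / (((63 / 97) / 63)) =-5.99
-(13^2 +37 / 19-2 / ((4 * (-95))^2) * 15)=-2468477 / 14440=-170.95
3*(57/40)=171/40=4.28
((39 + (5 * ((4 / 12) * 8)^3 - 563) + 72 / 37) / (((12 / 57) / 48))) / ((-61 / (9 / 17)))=32437712 / 38369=845.41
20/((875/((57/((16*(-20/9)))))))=-0.04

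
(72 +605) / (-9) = -677 / 9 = -75.22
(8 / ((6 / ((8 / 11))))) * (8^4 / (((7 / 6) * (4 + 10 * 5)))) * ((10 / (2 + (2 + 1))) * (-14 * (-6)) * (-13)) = -13631488 / 99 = -137691.80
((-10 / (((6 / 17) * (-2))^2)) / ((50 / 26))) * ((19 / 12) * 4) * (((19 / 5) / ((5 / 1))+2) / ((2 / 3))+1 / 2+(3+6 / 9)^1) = -44471609 / 81000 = -549.03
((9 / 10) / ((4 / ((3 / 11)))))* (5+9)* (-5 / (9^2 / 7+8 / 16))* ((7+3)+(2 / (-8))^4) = -260631 / 73216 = -3.56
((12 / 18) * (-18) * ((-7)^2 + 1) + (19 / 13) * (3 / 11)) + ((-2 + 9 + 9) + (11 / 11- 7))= -84313 / 143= -589.60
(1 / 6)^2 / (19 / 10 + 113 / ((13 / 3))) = 0.00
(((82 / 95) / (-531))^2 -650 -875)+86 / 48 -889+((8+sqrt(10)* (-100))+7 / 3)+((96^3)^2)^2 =12473290475002306274360091984930617 / 20357584200 -100* sqrt(10) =612709757329767363769697.90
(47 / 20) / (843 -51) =47 / 15840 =0.00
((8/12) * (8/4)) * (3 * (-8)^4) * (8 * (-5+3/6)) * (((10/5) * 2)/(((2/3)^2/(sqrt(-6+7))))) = -5308416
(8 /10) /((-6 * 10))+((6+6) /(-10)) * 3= -271 /75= -3.61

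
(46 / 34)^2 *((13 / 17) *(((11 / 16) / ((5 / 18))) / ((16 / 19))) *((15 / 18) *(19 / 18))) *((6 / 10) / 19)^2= 226941 / 62886400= 0.00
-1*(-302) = 302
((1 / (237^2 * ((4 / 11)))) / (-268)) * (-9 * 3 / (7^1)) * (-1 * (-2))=33 / 23416232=0.00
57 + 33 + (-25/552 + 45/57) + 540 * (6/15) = 3217133/10488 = 306.74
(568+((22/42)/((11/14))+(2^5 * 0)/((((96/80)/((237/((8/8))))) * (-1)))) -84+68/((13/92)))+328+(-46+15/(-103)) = 5012219/4017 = 1247.75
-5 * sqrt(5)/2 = -5.59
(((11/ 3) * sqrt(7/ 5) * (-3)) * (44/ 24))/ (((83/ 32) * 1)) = -1936 * sqrt(35)/ 1245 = -9.20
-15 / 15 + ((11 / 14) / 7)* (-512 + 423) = -1077 / 98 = -10.99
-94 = -94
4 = 4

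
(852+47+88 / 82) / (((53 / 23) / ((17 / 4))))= 14429073 / 8692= 1660.04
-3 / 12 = -1 / 4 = -0.25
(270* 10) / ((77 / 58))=156600 / 77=2033.77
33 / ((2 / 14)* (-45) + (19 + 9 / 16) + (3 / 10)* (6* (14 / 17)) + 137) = 9520 / 43739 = 0.22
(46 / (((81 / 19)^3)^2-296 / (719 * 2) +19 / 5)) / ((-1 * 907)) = -3889988670485 / 460729725787089786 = -0.00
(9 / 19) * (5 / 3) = 0.79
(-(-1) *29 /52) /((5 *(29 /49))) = 49 /260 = 0.19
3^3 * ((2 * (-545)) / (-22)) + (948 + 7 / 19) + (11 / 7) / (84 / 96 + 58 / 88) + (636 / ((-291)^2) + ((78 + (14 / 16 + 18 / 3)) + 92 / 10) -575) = 26852084150351 / 14866596360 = 1806.20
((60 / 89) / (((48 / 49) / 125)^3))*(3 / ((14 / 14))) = 1148916015625 / 273408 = 4202203.36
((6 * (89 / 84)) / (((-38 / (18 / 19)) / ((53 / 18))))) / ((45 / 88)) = -103774 / 113715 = -0.91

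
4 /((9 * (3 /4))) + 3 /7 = 193 /189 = 1.02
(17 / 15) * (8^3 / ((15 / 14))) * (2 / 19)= 243712 / 4275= 57.01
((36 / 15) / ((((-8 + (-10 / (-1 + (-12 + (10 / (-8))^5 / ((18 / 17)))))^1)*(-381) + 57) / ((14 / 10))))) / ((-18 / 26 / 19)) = -0.03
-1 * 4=-4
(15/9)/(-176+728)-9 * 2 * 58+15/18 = -1043.16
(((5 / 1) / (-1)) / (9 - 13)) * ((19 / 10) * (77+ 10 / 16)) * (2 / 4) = 11799 / 128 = 92.18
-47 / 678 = -0.07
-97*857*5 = -415645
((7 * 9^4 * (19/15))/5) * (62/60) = 3005667/250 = 12022.67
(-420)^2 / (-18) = -9800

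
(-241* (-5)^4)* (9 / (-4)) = 1355625 / 4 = 338906.25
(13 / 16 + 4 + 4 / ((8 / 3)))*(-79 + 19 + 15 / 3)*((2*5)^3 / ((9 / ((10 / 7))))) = -3471875 / 63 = -55109.13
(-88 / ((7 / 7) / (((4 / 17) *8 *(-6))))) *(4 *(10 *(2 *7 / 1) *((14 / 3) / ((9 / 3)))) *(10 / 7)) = 63078400 / 51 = 1236831.37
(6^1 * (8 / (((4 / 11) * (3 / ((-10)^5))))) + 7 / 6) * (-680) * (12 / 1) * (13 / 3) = 466751876240 / 3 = 155583958746.67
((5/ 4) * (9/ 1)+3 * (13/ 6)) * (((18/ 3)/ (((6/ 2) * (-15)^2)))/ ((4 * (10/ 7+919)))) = 497/ 11597400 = 0.00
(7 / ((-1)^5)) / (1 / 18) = -126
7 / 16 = 0.44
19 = 19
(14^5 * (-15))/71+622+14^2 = -112806.79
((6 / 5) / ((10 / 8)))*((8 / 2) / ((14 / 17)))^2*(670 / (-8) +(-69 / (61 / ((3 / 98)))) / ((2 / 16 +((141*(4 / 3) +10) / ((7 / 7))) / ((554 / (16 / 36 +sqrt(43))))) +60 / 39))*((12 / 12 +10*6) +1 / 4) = -757291872176794 / 6520638005 - 51543734528*sqrt(43) / 6520638005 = -116189.53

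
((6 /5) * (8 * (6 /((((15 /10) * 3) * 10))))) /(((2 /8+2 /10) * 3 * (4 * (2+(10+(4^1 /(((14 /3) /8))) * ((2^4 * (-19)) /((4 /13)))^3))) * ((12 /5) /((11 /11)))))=-14 /937426222683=-0.00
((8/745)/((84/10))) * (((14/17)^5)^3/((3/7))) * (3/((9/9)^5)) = 622272382231248896/1279503104024887659471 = 0.00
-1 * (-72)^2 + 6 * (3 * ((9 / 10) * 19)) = -24381 / 5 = -4876.20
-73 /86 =-0.85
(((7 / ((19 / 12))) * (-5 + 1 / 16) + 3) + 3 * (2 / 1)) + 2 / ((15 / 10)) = -2621 / 228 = -11.50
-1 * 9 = -9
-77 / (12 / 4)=-77 / 3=-25.67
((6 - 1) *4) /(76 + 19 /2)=40 /171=0.23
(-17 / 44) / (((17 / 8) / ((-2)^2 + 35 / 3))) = -2.85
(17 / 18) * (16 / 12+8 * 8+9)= 3791 / 54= 70.20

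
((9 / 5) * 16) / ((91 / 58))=8352 / 455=18.36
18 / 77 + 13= 13.23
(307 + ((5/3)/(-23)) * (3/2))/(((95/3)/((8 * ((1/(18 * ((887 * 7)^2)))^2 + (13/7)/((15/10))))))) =88594041170807540371/922950139021897581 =95.99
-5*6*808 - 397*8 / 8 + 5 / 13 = -320276 / 13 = -24636.62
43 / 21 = 2.05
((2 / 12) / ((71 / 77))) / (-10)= -77 / 4260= -0.02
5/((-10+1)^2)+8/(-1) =-643/81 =-7.94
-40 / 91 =-0.44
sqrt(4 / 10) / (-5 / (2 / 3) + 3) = -0.14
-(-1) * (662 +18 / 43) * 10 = 284840 / 43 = 6624.19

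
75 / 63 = 1.19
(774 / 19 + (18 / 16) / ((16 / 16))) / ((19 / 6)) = 19089 / 1444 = 13.22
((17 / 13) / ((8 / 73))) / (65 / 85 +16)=21097 / 29640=0.71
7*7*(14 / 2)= 343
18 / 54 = 1 / 3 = 0.33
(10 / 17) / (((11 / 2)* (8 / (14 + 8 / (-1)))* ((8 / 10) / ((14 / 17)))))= 525 / 6358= 0.08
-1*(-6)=6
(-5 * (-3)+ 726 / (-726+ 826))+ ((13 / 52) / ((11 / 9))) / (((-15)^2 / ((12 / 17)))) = 208137 / 9350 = 22.26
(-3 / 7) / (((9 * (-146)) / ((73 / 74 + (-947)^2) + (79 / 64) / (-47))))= 99811361333 / 341233536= 292.50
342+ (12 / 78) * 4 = 4454 / 13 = 342.62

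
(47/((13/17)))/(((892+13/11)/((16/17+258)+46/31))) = 23651716/1319825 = 17.92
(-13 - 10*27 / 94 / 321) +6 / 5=-296936 / 25145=-11.81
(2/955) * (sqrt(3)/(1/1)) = 2 * sqrt(3)/955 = 0.00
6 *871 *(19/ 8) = 49647/ 4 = 12411.75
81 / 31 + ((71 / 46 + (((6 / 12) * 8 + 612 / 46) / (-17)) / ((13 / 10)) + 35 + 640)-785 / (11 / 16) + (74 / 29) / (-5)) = -233210706129 / 502657870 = -463.96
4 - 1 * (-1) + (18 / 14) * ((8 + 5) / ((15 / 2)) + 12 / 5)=361 / 35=10.31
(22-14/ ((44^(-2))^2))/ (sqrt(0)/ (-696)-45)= 1166073.82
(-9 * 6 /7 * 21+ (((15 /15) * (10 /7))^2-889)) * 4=-205596 /49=-4195.84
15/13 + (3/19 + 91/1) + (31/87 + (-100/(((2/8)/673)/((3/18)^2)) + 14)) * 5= -2399770894/64467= -37224.80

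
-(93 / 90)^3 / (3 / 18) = -29791 / 4500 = -6.62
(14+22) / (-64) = -9 / 16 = -0.56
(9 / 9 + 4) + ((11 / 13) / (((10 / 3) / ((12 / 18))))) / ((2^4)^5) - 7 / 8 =281149451 / 68157440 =4.13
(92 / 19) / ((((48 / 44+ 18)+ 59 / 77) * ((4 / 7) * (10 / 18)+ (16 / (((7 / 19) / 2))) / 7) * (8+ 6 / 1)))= 441 / 322202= 0.00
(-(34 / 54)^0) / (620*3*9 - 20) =-1 / 16720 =-0.00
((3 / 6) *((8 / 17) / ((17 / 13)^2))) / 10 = 338 / 24565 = 0.01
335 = 335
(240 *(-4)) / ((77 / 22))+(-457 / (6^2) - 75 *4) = -586.98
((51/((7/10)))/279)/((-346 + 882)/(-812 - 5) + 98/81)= 375003/795305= 0.47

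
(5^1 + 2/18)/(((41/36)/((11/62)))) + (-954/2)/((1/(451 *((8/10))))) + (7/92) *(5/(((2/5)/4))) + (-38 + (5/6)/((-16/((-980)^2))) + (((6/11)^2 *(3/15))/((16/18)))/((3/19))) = -23574196707067/106115790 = -222155.41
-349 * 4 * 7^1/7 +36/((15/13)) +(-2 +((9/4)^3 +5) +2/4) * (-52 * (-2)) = 7353/40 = 183.82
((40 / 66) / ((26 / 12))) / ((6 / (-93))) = -4.34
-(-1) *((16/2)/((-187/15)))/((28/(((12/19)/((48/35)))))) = -75/7106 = -0.01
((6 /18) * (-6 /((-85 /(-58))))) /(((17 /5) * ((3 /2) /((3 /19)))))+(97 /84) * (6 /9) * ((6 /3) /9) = 401083 /3113397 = 0.13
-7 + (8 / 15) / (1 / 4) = -73 / 15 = -4.87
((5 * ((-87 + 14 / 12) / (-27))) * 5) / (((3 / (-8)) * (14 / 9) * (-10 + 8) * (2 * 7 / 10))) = 64375 / 1323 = 48.66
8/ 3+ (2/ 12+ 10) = 77/ 6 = 12.83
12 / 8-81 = -159 / 2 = -79.50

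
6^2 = 36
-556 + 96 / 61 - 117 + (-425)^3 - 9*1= -4682744631 / 61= -76766305.43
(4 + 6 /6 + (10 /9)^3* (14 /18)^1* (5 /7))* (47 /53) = 5.11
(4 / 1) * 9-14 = 22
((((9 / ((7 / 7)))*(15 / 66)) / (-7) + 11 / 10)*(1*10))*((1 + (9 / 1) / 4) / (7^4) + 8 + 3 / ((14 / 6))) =27739023 / 369754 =75.02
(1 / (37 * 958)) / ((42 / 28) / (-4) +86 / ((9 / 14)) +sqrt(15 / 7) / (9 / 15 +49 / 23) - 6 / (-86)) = 110372580238284 / 522171739620545844629 - 43265268720 * sqrt(105) / 522171739620545844629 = 0.00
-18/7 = -2.57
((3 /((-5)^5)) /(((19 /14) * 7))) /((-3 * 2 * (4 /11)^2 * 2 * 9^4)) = 121 /12465900000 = 0.00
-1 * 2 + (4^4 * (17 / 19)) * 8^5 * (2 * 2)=570425306 / 19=30022384.53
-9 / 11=-0.82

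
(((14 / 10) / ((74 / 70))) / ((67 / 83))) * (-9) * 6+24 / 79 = -17290326 / 195841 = -88.29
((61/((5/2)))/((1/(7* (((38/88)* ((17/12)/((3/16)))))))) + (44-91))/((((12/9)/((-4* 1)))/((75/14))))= -8200.55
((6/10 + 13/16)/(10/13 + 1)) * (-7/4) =-10283/7360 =-1.40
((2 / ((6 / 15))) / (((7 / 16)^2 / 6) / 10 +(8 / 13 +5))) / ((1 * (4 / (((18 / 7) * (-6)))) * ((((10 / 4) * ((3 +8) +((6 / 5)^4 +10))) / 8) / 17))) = -305510400000 / 37751385133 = -8.09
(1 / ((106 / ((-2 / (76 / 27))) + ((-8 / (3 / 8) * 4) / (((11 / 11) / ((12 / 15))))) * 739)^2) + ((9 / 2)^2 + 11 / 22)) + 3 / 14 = 6847257679004963 / 326615357765872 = 20.96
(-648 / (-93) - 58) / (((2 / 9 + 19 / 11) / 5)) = -130.89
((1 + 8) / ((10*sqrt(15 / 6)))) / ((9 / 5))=sqrt(10) / 10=0.32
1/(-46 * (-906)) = 1/41676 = 0.00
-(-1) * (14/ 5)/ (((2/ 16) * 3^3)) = 0.83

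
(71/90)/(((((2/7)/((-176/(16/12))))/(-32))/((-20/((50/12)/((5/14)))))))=-99968/5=-19993.60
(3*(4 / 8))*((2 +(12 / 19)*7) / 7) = 183 / 133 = 1.38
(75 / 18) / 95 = 5 / 114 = 0.04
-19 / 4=-4.75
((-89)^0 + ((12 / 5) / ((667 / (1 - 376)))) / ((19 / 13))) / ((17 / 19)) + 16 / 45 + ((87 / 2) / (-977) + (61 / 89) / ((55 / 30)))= 752273217599 / 976100466330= 0.77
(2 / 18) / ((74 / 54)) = 3 / 37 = 0.08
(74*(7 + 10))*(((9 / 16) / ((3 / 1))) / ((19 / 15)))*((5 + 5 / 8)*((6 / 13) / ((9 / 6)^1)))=1273725 / 3952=322.30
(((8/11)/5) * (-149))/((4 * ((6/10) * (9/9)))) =-298/33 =-9.03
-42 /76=-0.55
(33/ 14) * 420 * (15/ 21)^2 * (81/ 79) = 2004750/ 3871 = 517.89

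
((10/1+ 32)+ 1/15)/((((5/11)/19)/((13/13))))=131879/75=1758.39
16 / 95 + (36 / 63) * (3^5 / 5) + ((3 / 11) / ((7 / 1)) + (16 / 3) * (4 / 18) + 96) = 4944103 / 39501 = 125.16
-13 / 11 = -1.18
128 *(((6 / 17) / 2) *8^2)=24576 / 17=1445.65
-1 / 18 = -0.06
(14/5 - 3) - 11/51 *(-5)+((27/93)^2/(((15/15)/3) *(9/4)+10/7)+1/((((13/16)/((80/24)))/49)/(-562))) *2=-14636304308136/64776205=-225951.86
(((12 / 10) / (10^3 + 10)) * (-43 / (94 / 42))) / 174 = -903 / 6883150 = -0.00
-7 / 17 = -0.41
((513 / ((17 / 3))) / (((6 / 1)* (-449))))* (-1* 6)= 1539 / 7633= 0.20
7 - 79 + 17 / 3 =-199 / 3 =-66.33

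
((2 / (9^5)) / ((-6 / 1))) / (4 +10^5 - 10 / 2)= -1 / 17714522853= -0.00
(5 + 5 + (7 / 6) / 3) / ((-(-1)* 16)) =187 / 288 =0.65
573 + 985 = 1558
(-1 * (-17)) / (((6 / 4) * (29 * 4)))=0.10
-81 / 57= -27 / 19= -1.42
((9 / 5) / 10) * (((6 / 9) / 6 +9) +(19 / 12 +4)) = 529 / 200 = 2.64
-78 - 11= -89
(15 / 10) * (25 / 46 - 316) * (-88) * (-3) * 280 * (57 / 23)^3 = -148985886939120 / 279841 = -532394777.53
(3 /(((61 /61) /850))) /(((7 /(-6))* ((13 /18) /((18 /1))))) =-4957200 /91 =-54474.73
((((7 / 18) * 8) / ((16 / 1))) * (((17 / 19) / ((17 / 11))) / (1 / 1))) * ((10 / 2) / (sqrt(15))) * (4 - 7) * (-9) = 3.92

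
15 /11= 1.36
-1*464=-464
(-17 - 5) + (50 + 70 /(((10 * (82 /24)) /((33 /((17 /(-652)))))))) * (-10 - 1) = 19482100 /697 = 27951.36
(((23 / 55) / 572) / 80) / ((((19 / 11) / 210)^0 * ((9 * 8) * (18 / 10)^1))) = 23 / 326177280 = 0.00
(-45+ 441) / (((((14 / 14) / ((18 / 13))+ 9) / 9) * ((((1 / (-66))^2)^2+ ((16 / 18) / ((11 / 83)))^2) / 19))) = 23128078013568 / 149375564975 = 154.83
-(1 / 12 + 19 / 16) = -61 / 48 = -1.27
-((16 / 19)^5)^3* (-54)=4.10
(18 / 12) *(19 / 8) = 57 / 16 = 3.56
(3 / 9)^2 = 1 / 9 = 0.11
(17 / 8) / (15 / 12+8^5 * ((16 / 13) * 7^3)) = 221 / 1438646402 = 0.00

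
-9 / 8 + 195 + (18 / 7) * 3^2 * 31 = 51033 / 56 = 911.30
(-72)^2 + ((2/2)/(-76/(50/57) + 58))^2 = 2657609329/512656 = 5184.00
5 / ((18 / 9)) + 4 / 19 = 103 / 38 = 2.71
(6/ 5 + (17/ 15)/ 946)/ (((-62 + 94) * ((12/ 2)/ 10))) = 17045/ 272448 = 0.06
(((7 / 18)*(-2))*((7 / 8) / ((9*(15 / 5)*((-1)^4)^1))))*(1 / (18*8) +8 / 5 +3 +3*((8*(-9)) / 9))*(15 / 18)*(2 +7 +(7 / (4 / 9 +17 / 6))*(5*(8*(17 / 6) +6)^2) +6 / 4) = 709282294973 / 198194688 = 3578.71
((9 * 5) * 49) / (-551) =-2205 / 551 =-4.00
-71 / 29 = -2.45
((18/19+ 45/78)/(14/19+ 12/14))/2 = 5271/11024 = 0.48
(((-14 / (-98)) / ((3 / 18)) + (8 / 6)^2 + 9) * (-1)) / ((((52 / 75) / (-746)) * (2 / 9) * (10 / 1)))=4101135 / 728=5633.43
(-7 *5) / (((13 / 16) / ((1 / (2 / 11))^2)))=-16940 / 13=-1303.08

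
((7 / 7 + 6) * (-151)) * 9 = -9513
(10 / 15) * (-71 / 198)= -71 / 297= -0.24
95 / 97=0.98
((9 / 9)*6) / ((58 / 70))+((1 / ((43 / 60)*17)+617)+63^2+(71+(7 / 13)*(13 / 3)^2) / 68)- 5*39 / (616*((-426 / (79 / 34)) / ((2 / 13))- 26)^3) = 7395886703182686829411547 / 1609720429744627200000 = 4594.52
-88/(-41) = 88/41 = 2.15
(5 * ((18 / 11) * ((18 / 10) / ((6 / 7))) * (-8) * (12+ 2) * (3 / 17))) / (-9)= 7056 / 187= 37.73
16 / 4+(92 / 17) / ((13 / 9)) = 1712 / 221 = 7.75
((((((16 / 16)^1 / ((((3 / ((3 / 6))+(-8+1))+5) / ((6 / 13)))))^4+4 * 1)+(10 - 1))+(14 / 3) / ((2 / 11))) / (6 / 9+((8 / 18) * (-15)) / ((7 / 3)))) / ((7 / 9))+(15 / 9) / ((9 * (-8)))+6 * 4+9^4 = 3724515767723 / 567564192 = 6562.28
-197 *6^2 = -7092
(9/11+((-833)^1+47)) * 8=-69096/11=-6281.45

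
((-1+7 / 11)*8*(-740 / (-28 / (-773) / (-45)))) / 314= -102963600 / 12089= -8517.13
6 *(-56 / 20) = -16.80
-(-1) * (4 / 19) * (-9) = -36 / 19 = -1.89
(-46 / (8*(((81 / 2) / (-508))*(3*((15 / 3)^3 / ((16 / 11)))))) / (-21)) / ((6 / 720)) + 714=333243574 / 467775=712.40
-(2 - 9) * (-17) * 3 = -357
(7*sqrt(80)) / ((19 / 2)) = 56*sqrt(5) / 19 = 6.59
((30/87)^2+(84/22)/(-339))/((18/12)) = 225052/3136089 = 0.07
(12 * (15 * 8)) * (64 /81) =10240 /9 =1137.78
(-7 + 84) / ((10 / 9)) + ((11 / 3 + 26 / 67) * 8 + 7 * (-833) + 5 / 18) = -17272888 / 3015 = -5728.98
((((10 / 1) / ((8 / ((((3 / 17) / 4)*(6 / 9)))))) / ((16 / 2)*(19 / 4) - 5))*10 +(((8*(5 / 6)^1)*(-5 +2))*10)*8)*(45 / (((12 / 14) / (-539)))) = 6157493125 / 136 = 45275684.74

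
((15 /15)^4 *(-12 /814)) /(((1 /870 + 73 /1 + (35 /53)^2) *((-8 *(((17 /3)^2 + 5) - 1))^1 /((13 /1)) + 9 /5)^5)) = 0.00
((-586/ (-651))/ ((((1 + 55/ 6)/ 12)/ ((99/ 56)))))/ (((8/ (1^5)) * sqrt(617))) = 0.01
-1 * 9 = -9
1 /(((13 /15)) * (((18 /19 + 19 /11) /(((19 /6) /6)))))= 19855 /87204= 0.23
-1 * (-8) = 8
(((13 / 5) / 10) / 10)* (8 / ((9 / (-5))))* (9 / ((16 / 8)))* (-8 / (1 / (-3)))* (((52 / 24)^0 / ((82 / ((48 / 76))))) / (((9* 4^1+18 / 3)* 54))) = -52 / 1226925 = -0.00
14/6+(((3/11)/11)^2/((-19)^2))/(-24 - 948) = 1331921051/570823308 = 2.33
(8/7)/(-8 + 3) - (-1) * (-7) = -253/35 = -7.23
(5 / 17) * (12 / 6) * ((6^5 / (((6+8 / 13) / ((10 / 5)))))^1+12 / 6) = 1011740 / 731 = 1384.05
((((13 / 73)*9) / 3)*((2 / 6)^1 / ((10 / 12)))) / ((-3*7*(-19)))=0.00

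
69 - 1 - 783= -715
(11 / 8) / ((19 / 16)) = 1.16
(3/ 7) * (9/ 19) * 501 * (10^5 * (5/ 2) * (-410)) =-1386517500000/ 133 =-10424943609.02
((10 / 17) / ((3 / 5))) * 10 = 500 / 51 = 9.80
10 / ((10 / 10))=10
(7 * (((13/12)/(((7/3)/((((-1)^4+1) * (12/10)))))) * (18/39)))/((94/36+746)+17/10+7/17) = 0.00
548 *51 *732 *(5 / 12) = 8524140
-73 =-73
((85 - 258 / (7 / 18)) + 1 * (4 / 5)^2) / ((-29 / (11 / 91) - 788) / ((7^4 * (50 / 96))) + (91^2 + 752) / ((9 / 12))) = -0.05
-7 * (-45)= 315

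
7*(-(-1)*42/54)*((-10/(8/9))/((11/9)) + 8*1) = -2597/396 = -6.56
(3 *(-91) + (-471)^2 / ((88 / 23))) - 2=5078143 / 88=57706.17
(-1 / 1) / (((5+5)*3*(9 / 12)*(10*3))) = -1 / 675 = -0.00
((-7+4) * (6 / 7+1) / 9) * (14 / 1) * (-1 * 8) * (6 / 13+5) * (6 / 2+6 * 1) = 3408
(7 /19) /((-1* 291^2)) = -7 /1608939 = -0.00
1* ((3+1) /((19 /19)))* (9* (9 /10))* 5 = 162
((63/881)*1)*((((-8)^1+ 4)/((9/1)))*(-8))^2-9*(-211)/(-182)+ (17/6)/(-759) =-1740384721/182549367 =-9.53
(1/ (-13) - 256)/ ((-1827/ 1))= 3329/ 23751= 0.14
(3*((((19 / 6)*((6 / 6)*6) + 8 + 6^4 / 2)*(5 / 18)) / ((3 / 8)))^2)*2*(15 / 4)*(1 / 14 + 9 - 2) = 278437500 / 7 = 39776785.71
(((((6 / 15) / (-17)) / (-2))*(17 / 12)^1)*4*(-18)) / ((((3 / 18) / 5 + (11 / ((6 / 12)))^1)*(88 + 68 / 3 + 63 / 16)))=-0.00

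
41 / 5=8.20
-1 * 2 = -2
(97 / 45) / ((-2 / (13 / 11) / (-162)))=11349 / 55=206.35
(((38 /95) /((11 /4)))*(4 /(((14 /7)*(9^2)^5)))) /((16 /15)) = 1 /12784876137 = 0.00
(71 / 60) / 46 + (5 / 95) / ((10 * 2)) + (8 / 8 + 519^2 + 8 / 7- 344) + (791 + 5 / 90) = 297125814127 / 1101240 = 269810.23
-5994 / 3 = -1998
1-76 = -75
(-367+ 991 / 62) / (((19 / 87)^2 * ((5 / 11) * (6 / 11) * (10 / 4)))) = -6643873929 / 559550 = -11873.60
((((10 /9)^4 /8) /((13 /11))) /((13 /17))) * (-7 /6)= -818125 /3326427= -0.25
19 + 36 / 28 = 142 / 7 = 20.29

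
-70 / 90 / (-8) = 7 / 72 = 0.10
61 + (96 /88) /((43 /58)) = 29549 /473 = 62.47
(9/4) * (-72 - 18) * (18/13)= -3645/13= -280.38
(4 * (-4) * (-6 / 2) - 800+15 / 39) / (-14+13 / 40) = 390840 / 7111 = 54.96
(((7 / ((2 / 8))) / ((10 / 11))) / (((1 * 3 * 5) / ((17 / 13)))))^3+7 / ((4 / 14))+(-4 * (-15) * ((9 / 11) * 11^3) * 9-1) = 1090177297661689 / 1853718750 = 588102.86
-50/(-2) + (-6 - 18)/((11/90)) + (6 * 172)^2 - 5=1064847.64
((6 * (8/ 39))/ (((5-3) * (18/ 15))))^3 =8000/ 59319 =0.13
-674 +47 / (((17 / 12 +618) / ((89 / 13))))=-65077750 / 96629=-673.48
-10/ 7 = -1.43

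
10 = 10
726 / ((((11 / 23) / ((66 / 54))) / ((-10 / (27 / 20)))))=-1113200 / 81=-13743.21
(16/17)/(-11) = -16/187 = -0.09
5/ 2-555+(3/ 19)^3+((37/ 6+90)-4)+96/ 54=-458.55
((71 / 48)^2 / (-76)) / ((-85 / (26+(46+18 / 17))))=0.02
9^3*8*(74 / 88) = 53946 / 11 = 4904.18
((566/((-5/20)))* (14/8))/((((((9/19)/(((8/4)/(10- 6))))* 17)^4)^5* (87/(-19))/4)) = 1414849010968572320439711466039/563453129359173695813803062138199515769170150948864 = 0.00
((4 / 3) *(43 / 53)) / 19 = 172 / 3021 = 0.06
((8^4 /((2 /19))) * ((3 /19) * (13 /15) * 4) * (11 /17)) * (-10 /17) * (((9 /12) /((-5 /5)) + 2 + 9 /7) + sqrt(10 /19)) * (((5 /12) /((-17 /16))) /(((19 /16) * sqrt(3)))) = 749731840 * sqrt(570) /15962337 + 13307740160 * sqrt(3) /5880861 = 5040.80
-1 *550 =-550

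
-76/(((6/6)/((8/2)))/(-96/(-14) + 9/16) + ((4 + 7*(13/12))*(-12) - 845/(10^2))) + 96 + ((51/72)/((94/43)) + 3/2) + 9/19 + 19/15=17517210502661/175032214960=100.08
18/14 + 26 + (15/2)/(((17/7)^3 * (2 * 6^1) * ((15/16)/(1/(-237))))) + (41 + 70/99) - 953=-237773251181/268972011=-884.01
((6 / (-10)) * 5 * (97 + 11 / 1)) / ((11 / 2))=-648 / 11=-58.91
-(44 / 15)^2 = -1936 / 225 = -8.60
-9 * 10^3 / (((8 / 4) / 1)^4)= -1125 / 2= -562.50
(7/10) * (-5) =-7/2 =-3.50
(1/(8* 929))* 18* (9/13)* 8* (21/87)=0.00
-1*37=-37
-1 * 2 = -2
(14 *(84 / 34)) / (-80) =-147 / 340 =-0.43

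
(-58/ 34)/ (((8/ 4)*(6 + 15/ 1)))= -29/ 714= -0.04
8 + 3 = 11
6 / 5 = 1.20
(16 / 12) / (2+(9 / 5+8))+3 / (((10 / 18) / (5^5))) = 2986895 / 177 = 16875.11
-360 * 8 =-2880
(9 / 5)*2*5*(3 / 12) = 4.50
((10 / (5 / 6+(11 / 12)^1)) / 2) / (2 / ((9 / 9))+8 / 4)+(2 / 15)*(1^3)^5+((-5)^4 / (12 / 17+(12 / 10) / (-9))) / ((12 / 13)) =1183.42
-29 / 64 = -0.45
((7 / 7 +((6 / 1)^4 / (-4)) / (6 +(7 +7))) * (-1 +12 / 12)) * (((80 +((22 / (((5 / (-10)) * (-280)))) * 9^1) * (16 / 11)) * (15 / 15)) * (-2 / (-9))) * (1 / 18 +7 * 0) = 0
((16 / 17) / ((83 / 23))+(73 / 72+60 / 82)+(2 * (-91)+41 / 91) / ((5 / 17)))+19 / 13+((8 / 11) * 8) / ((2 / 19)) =-558.53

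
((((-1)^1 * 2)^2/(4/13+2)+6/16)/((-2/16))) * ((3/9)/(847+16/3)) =-253/38355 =-0.01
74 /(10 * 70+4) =37 /352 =0.11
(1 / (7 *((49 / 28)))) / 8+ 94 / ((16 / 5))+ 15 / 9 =31.05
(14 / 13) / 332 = 7 / 2158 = 0.00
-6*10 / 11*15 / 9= -100 / 11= -9.09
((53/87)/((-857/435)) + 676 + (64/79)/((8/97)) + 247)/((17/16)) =1010143456/1150951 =877.66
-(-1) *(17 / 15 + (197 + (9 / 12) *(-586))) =-7241 / 30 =-241.37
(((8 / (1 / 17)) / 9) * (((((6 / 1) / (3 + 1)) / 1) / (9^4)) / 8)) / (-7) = -17 / 275562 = -0.00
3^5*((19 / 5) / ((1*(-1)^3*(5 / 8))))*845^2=-1054929096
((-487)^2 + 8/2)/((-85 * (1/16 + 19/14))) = -26563376/13515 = -1965.47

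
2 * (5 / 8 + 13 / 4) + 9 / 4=10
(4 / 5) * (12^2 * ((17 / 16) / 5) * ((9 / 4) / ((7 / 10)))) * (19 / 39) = 17442 / 455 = 38.33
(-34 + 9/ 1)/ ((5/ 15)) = -75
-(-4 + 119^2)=-14157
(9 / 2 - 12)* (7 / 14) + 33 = 117 / 4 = 29.25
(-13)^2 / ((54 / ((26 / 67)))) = 2197 / 1809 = 1.21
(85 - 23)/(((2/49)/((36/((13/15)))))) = 820260/13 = 63096.92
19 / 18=1.06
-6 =-6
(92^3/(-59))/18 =-389344/531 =-733.23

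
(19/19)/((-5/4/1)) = -4/5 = -0.80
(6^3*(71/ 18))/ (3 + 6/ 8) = 1136/ 5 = 227.20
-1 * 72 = -72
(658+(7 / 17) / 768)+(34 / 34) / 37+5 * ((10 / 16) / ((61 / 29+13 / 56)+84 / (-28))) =340535201189 / 521234688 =653.32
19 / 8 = 2.38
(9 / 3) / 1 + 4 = 7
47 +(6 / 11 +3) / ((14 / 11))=697 / 14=49.79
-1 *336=-336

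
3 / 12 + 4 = 17 / 4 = 4.25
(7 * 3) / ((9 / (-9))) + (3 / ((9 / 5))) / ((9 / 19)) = -17.48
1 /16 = 0.06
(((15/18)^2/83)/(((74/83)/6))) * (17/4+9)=1325/1776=0.75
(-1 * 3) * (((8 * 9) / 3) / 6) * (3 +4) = -84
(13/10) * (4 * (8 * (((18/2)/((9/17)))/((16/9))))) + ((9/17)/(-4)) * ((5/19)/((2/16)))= 641997/1615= 397.52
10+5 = 15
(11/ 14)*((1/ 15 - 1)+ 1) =11/ 210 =0.05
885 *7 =6195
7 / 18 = 0.39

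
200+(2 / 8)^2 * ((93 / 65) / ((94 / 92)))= 4890139 / 24440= 200.09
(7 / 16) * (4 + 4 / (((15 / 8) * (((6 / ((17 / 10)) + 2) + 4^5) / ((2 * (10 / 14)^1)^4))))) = 63169453 / 36019116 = 1.75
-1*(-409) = 409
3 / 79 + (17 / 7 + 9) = 6341 / 553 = 11.47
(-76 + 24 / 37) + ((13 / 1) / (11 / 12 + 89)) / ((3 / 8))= -230220 / 3071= -74.97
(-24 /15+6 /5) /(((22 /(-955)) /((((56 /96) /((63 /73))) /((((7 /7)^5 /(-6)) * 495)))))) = -13943 /98010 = -0.14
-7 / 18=-0.39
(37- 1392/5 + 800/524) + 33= -135502/655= -206.87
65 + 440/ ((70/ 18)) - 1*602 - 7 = -3016/ 7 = -430.86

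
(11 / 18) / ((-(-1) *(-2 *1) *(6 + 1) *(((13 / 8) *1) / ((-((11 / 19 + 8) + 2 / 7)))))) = 2882 / 12103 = 0.24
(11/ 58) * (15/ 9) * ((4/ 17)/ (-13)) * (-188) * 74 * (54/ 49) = 27545760/ 314041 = 87.71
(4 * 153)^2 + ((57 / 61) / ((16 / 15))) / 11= 4021105239 / 10736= 374544.08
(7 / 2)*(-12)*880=-36960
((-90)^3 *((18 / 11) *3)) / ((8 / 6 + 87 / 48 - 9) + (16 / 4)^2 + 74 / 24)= -377913600 / 1397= -270517.97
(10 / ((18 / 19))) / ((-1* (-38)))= 5 / 18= 0.28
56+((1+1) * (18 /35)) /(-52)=25471 /455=55.98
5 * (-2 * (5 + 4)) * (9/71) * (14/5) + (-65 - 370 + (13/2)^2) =-120613/284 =-424.69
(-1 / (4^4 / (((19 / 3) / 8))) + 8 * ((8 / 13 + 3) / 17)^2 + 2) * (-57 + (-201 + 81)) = -417.50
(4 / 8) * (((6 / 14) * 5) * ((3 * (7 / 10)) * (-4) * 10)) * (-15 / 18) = 75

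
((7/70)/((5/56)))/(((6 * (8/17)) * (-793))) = -119/237900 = -0.00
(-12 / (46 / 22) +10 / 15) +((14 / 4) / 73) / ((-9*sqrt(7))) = -350 / 69 - sqrt(7) / 1314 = -5.07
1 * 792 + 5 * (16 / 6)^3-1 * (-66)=25726 / 27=952.81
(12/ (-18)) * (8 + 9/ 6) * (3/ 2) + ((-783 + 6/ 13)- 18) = -21061/ 26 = -810.04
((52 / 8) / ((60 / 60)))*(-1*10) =-65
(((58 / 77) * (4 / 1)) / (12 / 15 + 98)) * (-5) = -2900 / 19019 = -0.15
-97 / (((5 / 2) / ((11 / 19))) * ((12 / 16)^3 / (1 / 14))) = -68288 / 17955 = -3.80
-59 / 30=-1.97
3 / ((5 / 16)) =48 / 5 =9.60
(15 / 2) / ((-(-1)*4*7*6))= 0.04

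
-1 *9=-9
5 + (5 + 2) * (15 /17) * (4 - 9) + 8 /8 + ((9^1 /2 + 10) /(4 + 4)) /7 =-46883 /1904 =-24.62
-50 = -50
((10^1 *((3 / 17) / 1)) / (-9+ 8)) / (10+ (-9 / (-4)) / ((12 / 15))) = -96 / 697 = -0.14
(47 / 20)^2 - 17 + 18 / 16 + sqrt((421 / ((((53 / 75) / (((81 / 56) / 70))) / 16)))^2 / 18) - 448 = -183341 / 400 + 170505*sqrt(2) / 5194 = -411.93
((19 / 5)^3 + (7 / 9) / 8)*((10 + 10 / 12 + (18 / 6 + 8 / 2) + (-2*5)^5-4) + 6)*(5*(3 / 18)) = -296774927963 / 64800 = -4579860.00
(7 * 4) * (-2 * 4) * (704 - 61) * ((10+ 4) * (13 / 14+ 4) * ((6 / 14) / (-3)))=1419744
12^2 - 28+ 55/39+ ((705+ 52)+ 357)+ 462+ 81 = 69202/39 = 1774.41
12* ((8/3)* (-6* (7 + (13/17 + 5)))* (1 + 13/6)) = -131936/17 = -7760.94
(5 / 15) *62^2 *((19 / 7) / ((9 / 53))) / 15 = 3870908 / 2835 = 1365.40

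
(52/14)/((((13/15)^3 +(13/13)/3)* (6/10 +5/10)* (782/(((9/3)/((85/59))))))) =7765875/850131359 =0.01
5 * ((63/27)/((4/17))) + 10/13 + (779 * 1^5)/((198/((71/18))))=762988/11583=65.87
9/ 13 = 0.69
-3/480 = -1/160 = -0.01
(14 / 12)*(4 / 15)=14 / 45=0.31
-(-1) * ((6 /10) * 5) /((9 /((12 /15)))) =4 /15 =0.27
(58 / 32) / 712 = 29 / 11392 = 0.00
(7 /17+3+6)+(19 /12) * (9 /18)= 4163 /408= 10.20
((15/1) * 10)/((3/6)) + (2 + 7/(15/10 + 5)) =303.08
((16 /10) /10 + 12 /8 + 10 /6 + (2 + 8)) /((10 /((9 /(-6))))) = -1999 /1000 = -2.00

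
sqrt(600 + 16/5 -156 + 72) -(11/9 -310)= 2 * sqrt(3245)/5 + 2779/9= 331.56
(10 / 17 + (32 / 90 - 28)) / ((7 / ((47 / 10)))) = -486403 / 26775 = -18.17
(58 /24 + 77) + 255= 4013 /12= 334.42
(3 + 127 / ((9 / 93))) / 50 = 1973 / 75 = 26.31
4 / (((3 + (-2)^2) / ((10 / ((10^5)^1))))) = 0.00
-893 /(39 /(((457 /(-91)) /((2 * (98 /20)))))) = 2040505 /173901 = 11.73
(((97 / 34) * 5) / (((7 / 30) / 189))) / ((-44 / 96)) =-4714200 / 187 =-25209.63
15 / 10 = 3 / 2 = 1.50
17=17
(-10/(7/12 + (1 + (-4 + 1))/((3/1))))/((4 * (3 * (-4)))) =-2.50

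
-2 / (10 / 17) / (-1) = 17 / 5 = 3.40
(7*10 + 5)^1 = 75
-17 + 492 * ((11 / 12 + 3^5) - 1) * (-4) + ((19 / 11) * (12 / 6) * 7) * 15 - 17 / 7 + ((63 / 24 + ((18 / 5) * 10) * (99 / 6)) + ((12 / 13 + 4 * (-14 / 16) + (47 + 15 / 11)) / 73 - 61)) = -278952055647 / 584584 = -477180.45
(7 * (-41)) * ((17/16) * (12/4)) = -14637/16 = -914.81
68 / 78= 34 / 39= 0.87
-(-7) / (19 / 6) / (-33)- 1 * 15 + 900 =184951 / 209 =884.93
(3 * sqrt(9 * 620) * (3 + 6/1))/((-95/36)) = -5832 * sqrt(155)/95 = -764.29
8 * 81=648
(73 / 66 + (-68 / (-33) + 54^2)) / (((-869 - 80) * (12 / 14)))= -3.59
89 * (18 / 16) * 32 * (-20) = -64080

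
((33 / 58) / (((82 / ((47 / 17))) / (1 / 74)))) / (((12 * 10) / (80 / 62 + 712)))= 357247 / 231843110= 0.00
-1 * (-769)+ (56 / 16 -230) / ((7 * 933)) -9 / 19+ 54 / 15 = 319360263 / 413630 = 772.09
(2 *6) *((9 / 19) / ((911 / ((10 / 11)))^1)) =1080 / 190399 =0.01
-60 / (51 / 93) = -1860 / 17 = -109.41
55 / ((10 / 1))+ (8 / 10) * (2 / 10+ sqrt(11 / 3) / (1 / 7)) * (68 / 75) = 15.37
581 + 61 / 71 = 581.86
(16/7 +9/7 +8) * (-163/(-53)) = 13203/371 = 35.59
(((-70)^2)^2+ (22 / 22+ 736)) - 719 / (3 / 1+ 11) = 336149599 / 14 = 24010685.64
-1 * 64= -64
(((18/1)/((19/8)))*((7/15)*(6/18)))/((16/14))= 98/95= 1.03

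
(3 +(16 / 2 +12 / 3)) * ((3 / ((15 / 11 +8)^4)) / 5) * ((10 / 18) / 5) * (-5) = -73205 / 112550881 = -0.00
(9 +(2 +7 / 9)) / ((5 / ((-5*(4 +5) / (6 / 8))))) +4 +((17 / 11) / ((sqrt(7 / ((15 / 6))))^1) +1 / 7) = -2881 / 21 +17*sqrt(70) / 154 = -136.27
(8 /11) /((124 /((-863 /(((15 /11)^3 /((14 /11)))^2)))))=-450271976 /353109375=-1.28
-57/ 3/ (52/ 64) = -23.38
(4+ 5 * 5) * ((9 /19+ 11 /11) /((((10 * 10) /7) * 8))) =1421 /3800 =0.37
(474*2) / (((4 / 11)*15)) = 869 / 5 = 173.80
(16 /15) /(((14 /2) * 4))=4 /105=0.04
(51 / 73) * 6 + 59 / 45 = 5.50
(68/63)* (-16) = -1088/63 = -17.27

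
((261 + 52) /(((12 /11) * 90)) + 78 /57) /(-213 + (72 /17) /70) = -0.02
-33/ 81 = -11/ 27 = -0.41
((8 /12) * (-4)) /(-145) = 8 /435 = 0.02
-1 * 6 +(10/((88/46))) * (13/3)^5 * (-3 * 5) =-119811.54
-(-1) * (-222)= -222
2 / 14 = 1 / 7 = 0.14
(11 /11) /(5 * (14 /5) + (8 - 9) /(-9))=9 /127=0.07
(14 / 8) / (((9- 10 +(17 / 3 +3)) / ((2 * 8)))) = 84 / 23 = 3.65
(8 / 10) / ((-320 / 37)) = -0.09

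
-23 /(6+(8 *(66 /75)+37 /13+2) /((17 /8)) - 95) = 127075 /460821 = 0.28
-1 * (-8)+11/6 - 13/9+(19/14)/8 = 8627/1008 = 8.56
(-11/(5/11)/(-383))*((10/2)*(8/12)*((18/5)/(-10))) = -726/9575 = -0.08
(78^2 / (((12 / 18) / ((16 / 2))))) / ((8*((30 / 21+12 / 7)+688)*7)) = 4563 / 2419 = 1.89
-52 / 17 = -3.06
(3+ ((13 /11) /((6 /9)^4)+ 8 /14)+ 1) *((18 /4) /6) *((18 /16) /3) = 2.97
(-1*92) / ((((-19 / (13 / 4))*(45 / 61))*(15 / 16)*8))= 36478 / 12825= 2.84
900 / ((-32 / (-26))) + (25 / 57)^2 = 9505825 / 12996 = 731.44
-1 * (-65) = 65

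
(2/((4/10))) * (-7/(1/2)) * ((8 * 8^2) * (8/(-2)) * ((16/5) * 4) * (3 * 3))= 16515072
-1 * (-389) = 389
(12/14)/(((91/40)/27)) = 6480/637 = 10.17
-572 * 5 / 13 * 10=-2200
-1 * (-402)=402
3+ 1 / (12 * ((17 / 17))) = 37 / 12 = 3.08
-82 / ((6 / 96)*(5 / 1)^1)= -1312 / 5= -262.40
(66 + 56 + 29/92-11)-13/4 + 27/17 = 85749/782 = 109.65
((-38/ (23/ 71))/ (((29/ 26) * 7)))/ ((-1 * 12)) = 17537/ 14007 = 1.25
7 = 7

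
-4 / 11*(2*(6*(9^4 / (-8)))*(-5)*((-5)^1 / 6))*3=492075 / 11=44734.09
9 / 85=0.11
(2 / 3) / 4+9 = 55 / 6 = 9.17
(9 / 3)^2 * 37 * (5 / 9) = 185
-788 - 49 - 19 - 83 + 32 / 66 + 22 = -30245 / 33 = -916.52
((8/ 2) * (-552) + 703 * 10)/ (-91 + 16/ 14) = -33754/ 629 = -53.66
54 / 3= 18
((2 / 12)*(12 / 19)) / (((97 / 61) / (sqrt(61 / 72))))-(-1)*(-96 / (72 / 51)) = -68 +61*sqrt(122) / 11058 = -67.94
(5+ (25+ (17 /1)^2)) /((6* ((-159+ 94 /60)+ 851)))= 1595 /20807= 0.08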